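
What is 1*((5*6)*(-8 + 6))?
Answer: -60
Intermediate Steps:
1*((5*6)*(-8 + 6)) = 1*(30*(-2)) = 1*(-60) = -60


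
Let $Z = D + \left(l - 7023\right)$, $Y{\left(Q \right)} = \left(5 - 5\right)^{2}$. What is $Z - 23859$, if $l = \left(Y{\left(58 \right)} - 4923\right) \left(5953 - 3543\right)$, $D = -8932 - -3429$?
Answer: $-11900815$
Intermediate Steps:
$Y{\left(Q \right)} = 0$ ($Y{\left(Q \right)} = 0^{2} = 0$)
$D = -5503$ ($D = -8932 + 3429 = -5503$)
$l = -11864430$ ($l = \left(0 - 4923\right) \left(5953 - 3543\right) = \left(-4923\right) 2410 = -11864430$)
$Z = -11876956$ ($Z = -5503 - 11871453 = -11876956$)
$Z - 23859 = -11876956 - 23859 = -11900815$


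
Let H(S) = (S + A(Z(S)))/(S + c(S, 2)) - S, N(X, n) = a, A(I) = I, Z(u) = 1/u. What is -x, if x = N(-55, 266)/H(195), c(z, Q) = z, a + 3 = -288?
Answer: -114075/76246 ≈ -1.4961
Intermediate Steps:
a = -291 (a = -3 - 288 = -291)
Z(u) = 1/u
N(X, n) = -291
H(S) = -S + (S + 1/S)/(2*S) (H(S) = (S + 1/S)/(S + S) - S = (S + 1/S)/((2*S)) - S = (S + 1/S)*(1/(2*S)) - S = (S + 1/S)/(2*S) - S = -S + (S + 1/S)/(2*S))
x = 114075/76246 (x = -291/(1/2 + (1/2)/195**2 - 1*195) = -291/(1/2 + (1/2)*(1/38025) - 195) = -291/(1/2 + 1/76050 - 195) = -291/(-7395862/38025) = -291*(-38025/7395862) = 114075/76246 ≈ 1.4961)
-x = -1*114075/76246 = -114075/76246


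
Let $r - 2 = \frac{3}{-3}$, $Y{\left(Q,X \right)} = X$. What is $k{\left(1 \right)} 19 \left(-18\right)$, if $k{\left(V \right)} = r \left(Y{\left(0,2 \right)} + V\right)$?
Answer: $-1026$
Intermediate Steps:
$r = 1$ ($r = 2 + \frac{3}{-3} = 2 + 3 \left(- \frac{1}{3}\right) = 2 - 1 = 1$)
$k{\left(V \right)} = 2 + V$ ($k{\left(V \right)} = 1 \left(2 + V\right) = 2 + V$)
$k{\left(1 \right)} 19 \left(-18\right) = \left(2 + 1\right) 19 \left(-18\right) = 3 \cdot 19 \left(-18\right) = 57 \left(-18\right) = -1026$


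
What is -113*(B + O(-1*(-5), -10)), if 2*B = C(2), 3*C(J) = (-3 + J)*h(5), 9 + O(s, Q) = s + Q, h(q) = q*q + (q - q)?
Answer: 12317/6 ≈ 2052.8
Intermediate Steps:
h(q) = q² (h(q) = q² + 0 = q²)
O(s, Q) = -9 + Q + s (O(s, Q) = -9 + (s + Q) = -9 + (Q + s) = -9 + Q + s)
C(J) = -25 + 25*J/3 (C(J) = ((-3 + J)*5²)/3 = ((-3 + J)*25)/3 = (-75 + 25*J)/3 = -25 + 25*J/3)
B = -25/6 (B = (-25 + (25/3)*2)/2 = (-25 + 50/3)/2 = (½)*(-25/3) = -25/6 ≈ -4.1667)
-113*(B + O(-1*(-5), -10)) = -113*(-25/6 + (-9 - 10 - 1*(-5))) = -113*(-25/6 + (-9 - 10 + 5)) = -113*(-25/6 - 14) = -113*(-109/6) = 12317/6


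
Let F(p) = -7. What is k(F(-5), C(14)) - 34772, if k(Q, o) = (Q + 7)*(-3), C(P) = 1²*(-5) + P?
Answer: -34772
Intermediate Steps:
C(P) = -5 + P (C(P) = 1*(-5) + P = -5 + P)
k(Q, o) = -21 - 3*Q (k(Q, o) = (7 + Q)*(-3) = -21 - 3*Q)
k(F(-5), C(14)) - 34772 = (-21 - 3*(-7)) - 34772 = (-21 + 21) - 34772 = 0 - 34772 = -34772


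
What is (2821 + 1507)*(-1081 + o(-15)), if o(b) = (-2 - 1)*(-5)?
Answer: -4613648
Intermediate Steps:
o(b) = 15 (o(b) = -3*(-5) = 15)
(2821 + 1507)*(-1081 + o(-15)) = (2821 + 1507)*(-1081 + 15) = 4328*(-1066) = -4613648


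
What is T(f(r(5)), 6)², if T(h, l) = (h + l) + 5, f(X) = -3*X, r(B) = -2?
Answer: 289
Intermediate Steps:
T(h, l) = 5 + h + l
T(f(r(5)), 6)² = (5 - 3*(-2) + 6)² = (5 + 6 + 6)² = 17² = 289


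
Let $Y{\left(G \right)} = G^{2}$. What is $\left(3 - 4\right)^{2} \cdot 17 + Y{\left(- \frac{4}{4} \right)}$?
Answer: $18$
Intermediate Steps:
$\left(3 - 4\right)^{2} \cdot 17 + Y{\left(- \frac{4}{4} \right)} = \left(3 - 4\right)^{2} \cdot 17 + \left(- \frac{4}{4}\right)^{2} = \left(-1\right)^{2} \cdot 17 + \left(\left(-4\right) \frac{1}{4}\right)^{2} = 1 \cdot 17 + \left(-1\right)^{2} = 17 + 1 = 18$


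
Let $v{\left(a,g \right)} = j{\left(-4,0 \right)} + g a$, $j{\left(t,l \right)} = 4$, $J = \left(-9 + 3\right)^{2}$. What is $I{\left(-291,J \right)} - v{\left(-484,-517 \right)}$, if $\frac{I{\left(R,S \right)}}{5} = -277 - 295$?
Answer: $-253092$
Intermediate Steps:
$J = 36$ ($J = \left(-6\right)^{2} = 36$)
$v{\left(a,g \right)} = 4 + a g$ ($v{\left(a,g \right)} = 4 + g a = 4 + a g$)
$I{\left(R,S \right)} = -2860$ ($I{\left(R,S \right)} = 5 \left(-277 - 295\right) = 5 \left(-572\right) = -2860$)
$I{\left(-291,J \right)} - v{\left(-484,-517 \right)} = -2860 - \left(4 - -250228\right) = -2860 - \left(4 + 250228\right) = -2860 - 250232 = -253092$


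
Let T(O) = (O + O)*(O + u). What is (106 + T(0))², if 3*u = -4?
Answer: 11236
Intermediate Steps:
u = -4/3 (u = (⅓)*(-4) = -4/3 ≈ -1.3333)
T(O) = 2*O*(-4/3 + O) (T(O) = (O + O)*(O - 4/3) = (2*O)*(-4/3 + O) = 2*O*(-4/3 + O))
(106 + T(0))² = (106 + (⅔)*0*(-4 + 3*0))² = (106 + (⅔)*0*(-4 + 0))² = (106 + (⅔)*0*(-4))² = (106 + 0)² = 106² = 11236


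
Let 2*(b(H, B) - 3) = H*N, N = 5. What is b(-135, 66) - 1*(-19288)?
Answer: 37907/2 ≈ 18954.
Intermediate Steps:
b(H, B) = 3 + 5*H/2 (b(H, B) = 3 + (H*5)/2 = 3 + (5*H)/2 = 3 + 5*H/2)
b(-135, 66) - 1*(-19288) = (3 + (5/2)*(-135)) - 1*(-19288) = (3 - 675/2) + 19288 = -669/2 + 19288 = 37907/2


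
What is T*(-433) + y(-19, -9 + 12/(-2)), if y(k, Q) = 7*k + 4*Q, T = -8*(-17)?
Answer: -59081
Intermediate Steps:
T = 136
y(k, Q) = 4*Q + 7*k
T*(-433) + y(-19, -9 + 12/(-2)) = 136*(-433) + (4*(-9 + 12/(-2)) + 7*(-19)) = -58888 + (4*(-9 + 12*(-½)) - 133) = -58888 + (4*(-9 - 6) - 133) = -58888 + (4*(-15) - 133) = -58888 + (-60 - 133) = -58888 - 193 = -59081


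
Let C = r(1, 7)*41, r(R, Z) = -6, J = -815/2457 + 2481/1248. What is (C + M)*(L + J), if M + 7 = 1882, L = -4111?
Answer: -58479840421/8736 ≈ -6.6941e+6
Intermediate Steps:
J = 130223/78624 (J = -815*1/2457 + 2481*(1/1248) = -815/2457 + 827/416 = 130223/78624 ≈ 1.6563)
M = 1875 (M = -7 + 1882 = 1875)
C = -246 (C = -6*41 = -246)
(C + M)*(L + J) = (-246 + 1875)*(-4111 + 130223/78624) = 1629*(-323093041/78624) = -58479840421/8736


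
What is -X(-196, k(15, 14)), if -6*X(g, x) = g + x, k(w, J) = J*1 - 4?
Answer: -31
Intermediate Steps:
k(w, J) = -4 + J (k(w, J) = J - 4 = -4 + J)
X(g, x) = -g/6 - x/6 (X(g, x) = -(g + x)/6 = -g/6 - x/6)
-X(-196, k(15, 14)) = -(-1/6*(-196) - (-4 + 14)/6) = -(98/3 - 1/6*10) = -(98/3 - 5/3) = -1*31 = -31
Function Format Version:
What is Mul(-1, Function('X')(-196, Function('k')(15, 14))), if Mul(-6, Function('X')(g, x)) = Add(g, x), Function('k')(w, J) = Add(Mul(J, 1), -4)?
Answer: -31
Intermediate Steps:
Function('k')(w, J) = Add(-4, J) (Function('k')(w, J) = Add(J, -4) = Add(-4, J))
Function('X')(g, x) = Add(Mul(Rational(-1, 6), g), Mul(Rational(-1, 6), x)) (Function('X')(g, x) = Mul(Rational(-1, 6), Add(g, x)) = Add(Mul(Rational(-1, 6), g), Mul(Rational(-1, 6), x)))
Mul(-1, Function('X')(-196, Function('k')(15, 14))) = Mul(-1, Add(Mul(Rational(-1, 6), -196), Mul(Rational(-1, 6), Add(-4, 14)))) = Mul(-1, Add(Rational(98, 3), Mul(Rational(-1, 6), 10))) = Mul(-1, Add(Rational(98, 3), Rational(-5, 3))) = Mul(-1, 31) = -31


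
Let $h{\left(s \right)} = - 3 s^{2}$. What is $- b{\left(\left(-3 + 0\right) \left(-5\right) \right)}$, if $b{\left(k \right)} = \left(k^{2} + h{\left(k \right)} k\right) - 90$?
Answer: $9990$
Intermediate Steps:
$b{\left(k \right)} = -90 + k^{2} - 3 k^{3}$ ($b{\left(k \right)} = \left(k^{2} + - 3 k^{2} k\right) - 90 = \left(k^{2} - 3 k^{3}\right) - 90 = -90 + k^{2} - 3 k^{3}$)
$- b{\left(\left(-3 + 0\right) \left(-5\right) \right)} = - (-90 + \left(\left(-3 + 0\right) \left(-5\right)\right)^{2} - 3 \left(\left(-3 + 0\right) \left(-5\right)\right)^{3}) = - (-90 + \left(\left(-3\right) \left(-5\right)\right)^{2} - 3 \left(\left(-3\right) \left(-5\right)\right)^{3}) = - (-90 + 15^{2} - 3 \cdot 15^{3}) = - (-90 + 225 - 10125) = \left(-1\right) \left(-9990\right) = 9990$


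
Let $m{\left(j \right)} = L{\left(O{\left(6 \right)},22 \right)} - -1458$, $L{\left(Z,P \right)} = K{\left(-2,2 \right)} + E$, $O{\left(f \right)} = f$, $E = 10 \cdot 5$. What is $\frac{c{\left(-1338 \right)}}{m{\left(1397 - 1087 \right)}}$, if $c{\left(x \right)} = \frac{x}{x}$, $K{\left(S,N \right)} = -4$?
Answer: $\frac{1}{1504} \approx 0.00066489$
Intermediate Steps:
$E = 50$
$L{\left(Z,P \right)} = 46$ ($L{\left(Z,P \right)} = -4 + 50 = 46$)
$c{\left(x \right)} = 1$
$m{\left(j \right)} = 1504$ ($m{\left(j \right)} = 46 - -1458 = 46 + 1458 = 1504$)
$\frac{c{\left(-1338 \right)}}{m{\left(1397 - 1087 \right)}} = 1 \cdot \frac{1}{1504} = \frac{1}{1504}$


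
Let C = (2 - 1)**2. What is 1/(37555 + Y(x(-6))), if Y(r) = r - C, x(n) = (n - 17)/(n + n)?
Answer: 12/450671 ≈ 2.6627e-5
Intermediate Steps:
x(n) = (-17 + n)/(2*n) (x(n) = (-17 + n)/((2*n)) = (-17 + n)*(1/(2*n)) = (-17 + n)/(2*n))
C = 1 (C = 1**2 = 1)
Y(r) = -1 + r (Y(r) = r - 1*1 = r - 1 = -1 + r)
1/(37555 + Y(x(-6))) = 1/(37555 + (-1 + (1/2)*(-17 - 6)/(-6))) = 1/(37555 + (-1 + (1/2)*(-1/6)*(-23))) = 1/(37555 + (-1 + 23/12)) = 1/(37555 + 11/12) = 1/(450671/12) = 12/450671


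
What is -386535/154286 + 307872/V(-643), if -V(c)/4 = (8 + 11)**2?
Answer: -12014623983/55697246 ≈ -215.71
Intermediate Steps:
V(c) = -1444 (V(c) = -4*(8 + 11)**2 = -4*19**2 = -4*361 = -1444)
-386535/154286 + 307872/V(-643) = -386535/154286 + 307872/(-1444) = -386535*1/154286 + 307872*(-1/1444) = -386535/154286 - 76968/361 = -12014623983/55697246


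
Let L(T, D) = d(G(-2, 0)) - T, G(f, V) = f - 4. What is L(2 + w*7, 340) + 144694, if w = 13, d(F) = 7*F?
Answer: 144559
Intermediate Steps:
G(f, V) = -4 + f
L(T, D) = -42 - T (L(T, D) = 7*(-4 - 2) - T = 7*(-6) - T = -42 - T)
L(2 + w*7, 340) + 144694 = (-42 - (2 + 13*7)) + 144694 = (-42 - (2 + 91)) + 144694 = (-42 - 1*93) + 144694 = (-42 - 93) + 144694 = -135 + 144694 = 144559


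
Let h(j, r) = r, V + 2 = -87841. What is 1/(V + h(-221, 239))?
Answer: -1/87604 ≈ -1.1415e-5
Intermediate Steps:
V = -87843 (V = -2 - 87841 = -87843)
1/(V + h(-221, 239)) = 1/(-87843 + 239) = 1/(-87604) = -1/87604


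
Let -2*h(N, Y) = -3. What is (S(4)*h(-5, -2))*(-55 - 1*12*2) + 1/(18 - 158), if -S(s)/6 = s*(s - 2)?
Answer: 796319/140 ≈ 5688.0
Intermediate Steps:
h(N, Y) = 3/2 (h(N, Y) = -½*(-3) = 3/2)
S(s) = -6*s*(-2 + s) (S(s) = -6*s*(s - 2) = -6*s*(-2 + s))
(S(4)*h(-5, -2))*(-55 - 1*12*2) + 1/(18 - 158) = ((6*4*(2 - 1*4))*(3/2))*(-55 - 1*12*2) + 1/(18 - 158) = ((6*4*(2 - 4))*(3/2))*(-55 - 12*2) + 1/(-140) = ((6*4*(-2))*(3/2))*(-55 - 24) - 1/140 = -48*3/2*(-79) - 1/140 = -72*(-79) - 1/140 = 5688 - 1/140 = 796319/140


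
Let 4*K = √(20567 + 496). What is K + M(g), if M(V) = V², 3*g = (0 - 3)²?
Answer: 9 + √21063/4 ≈ 45.283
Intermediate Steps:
g = 3 (g = (0 - 3)²/3 = (⅓)*(-3)² = (⅓)*9 = 3)
K = √21063/4 (K = √(20567 + 496)/4 = √21063/4 ≈ 36.283)
K + M(g) = √21063/4 + 3² = √21063/4 + 9 = 9 + √21063/4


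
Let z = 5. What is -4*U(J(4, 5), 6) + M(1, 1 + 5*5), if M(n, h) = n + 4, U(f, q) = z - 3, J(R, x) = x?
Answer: -3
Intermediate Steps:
U(f, q) = 2 (U(f, q) = 5 - 3 = 2)
M(n, h) = 4 + n
-4*U(J(4, 5), 6) + M(1, 1 + 5*5) = -4*2 + (4 + 1) = -8 + 5 = -3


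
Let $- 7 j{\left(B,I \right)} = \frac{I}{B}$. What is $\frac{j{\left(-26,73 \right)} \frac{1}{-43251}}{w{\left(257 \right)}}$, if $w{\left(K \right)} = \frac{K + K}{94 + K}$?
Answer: $- \frac{657}{103744732} \approx -6.3328 \cdot 10^{-6}$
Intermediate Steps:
$w{\left(K \right)} = \frac{2 K}{94 + K}$
$j{\left(B,I \right)} = - \frac{I}{7 B}$ ($j{\left(B,I \right)} = - \frac{I \frac{1}{B}}{7} = - \frac{I}{7 B}$)
$\frac{j{\left(-26,73 \right)} \frac{1}{-43251}}{w{\left(257 \right)}} = \frac{\left(- \frac{1}{7}\right) 73 \frac{1}{-26} \frac{1}{-43251}}{2 \cdot 257 \frac{1}{94 + 257}} = \frac{\left(- \frac{1}{7}\right) 73 \left(- \frac{1}{26}\right) \left(- \frac{1}{43251}\right)}{2 \cdot 257 \cdot \frac{1}{351}} = \frac{\frac{73}{182} \left(- \frac{1}{43251}\right)}{2 \cdot 257 \cdot \frac{1}{351}} = - \frac{73}{7871682 \cdot \frac{514}{351}} = \left(- \frac{73}{7871682}\right) \frac{351}{514} = - \frac{657}{103744732}$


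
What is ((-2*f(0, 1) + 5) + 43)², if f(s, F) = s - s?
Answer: 2304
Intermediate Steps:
f(s, F) = 0
((-2*f(0, 1) + 5) + 43)² = ((-2*0 + 5) + 43)² = ((0 + 5) + 43)² = (5 + 43)² = 48² = 2304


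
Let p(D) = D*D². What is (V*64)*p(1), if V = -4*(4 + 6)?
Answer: -2560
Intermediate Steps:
p(D) = D³
V = -40 (V = -4*10 = -40)
(V*64)*p(1) = -40*64*1³ = -2560*1 = -2560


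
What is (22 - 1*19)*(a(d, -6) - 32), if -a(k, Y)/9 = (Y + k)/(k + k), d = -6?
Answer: -123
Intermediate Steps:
a(k, Y) = -9*(Y + k)/(2*k) (a(k, Y) = -9*(Y + k)/(k + k) = -9*(Y + k)/(2*k))
(22 - 1*19)*(a(d, -6) - 32) = (22 - 1*19)*((9/2)*(-1*(-6) - 1*(-6))/(-6) - 32) = (22 - 19)*((9/2)*(-1/6)*(6 + 6) - 32) = 3*((9/2)*(-1/6)*12 - 32) = 3*(-9 - 32) = 3*(-41) = -123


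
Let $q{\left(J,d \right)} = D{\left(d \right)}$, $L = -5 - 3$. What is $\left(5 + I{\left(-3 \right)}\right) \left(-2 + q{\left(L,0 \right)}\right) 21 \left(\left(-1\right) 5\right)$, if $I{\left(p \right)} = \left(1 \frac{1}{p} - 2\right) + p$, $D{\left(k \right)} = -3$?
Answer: $-175$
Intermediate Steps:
$I{\left(p \right)} = -2 + p + \frac{1}{p}$ ($I{\left(p \right)} = \left(\frac{1}{p} - 2\right) + p = \left(-2 + \frac{1}{p}\right) + p = -2 + p + \frac{1}{p}$)
$L = -8$
$q{\left(J,d \right)} = -3$
$\left(5 + I{\left(-3 \right)}\right) \left(-2 + q{\left(L,0 \right)}\right) 21 \left(\left(-1\right) 5\right) = \left(5 - \left(5 + \frac{1}{3}\right)\right) \left(-2 - 3\right) 21 \left(\left(-1\right) 5\right) = \left(5 - \frac{16}{3}\right) \left(-5\right) 21 \left(-5\right) = \left(- \frac{1}{3}\right) \left(-5\right) 21 \left(-5\right) = \frac{5}{3} \cdot 21 \left(-5\right) = 35 \left(-5\right) = -175$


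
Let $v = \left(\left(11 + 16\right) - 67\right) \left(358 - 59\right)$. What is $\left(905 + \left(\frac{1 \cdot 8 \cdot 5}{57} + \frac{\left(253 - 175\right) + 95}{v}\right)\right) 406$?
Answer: $\frac{125337303217}{340860} \approx 3.6771 \cdot 10^{5}$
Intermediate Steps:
$v = -11960$ ($v = \left(27 - 67\right) 299 = \left(-40\right) 299 = -11960$)
$\left(905 + \left(\frac{1 \cdot 8 \cdot 5}{57} + \frac{\left(253 - 175\right) + 95}{v}\right)\right) 406 = \left(905 + \left(\frac{1 \cdot 8 \cdot 5}{57} + \frac{\left(253 - 175\right) + 95}{-11960}\right)\right) 406 = \left(905 + \left(8 \cdot 5 \cdot \frac{1}{57} + \left(78 + 95\right) \left(- \frac{1}{11960}\right)\right)\right) 406 = \left(905 + \left(40 \cdot \frac{1}{57} + 173 \left(- \frac{1}{11960}\right)\right)\right) 406 = \left(905 + \left(\frac{40}{57} - \frac{173}{11960}\right)\right) 406 = \left(905 + \frac{468539}{681720}\right) 406 = \frac{617425139}{681720} \cdot 406 = \frac{125337303217}{340860}$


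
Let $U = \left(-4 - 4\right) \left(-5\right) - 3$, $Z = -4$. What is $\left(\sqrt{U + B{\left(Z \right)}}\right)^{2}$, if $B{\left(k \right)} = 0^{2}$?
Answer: $37$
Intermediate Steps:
$B{\left(k \right)} = 0$
$U = 37$ ($U = \left(-8\right) \left(-5\right) - 3 = 40 - 3 = 37$)
$\left(\sqrt{U + B{\left(Z \right)}}\right)^{2} = \left(\sqrt{37 + 0}\right)^{2} = \left(\sqrt{37}\right)^{2} = 37$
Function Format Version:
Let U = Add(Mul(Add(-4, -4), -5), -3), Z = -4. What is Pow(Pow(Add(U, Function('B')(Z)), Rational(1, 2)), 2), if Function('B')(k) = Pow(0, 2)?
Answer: 37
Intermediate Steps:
Function('B')(k) = 0
U = 37 (U = Add(Mul(-8, -5), -3) = Add(40, -3) = 37)
Pow(Pow(Add(U, Function('B')(Z)), Rational(1, 2)), 2) = Pow(Pow(Add(37, 0), Rational(1, 2)), 2) = Pow(Pow(37, Rational(1, 2)), 2) = 37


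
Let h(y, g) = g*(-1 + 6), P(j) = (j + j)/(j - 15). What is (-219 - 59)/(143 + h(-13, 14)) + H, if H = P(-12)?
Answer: -266/639 ≈ -0.41628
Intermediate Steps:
P(j) = 2*j/(-15 + j) (P(j) = (2*j)/(-15 + j) = 2*j/(-15 + j))
H = 8/9 (H = 2*(-12)/(-15 - 12) = 2*(-12)/(-27) = 2*(-12)*(-1/27) = 8/9 ≈ 0.88889)
h(y, g) = 5*g (h(y, g) = g*5 = 5*g)
(-219 - 59)/(143 + h(-13, 14)) + H = (-219 - 59)/(143 + 5*14) + 8/9 = -278/(143 + 70) + 8/9 = -278/213 + 8/9 = -266/639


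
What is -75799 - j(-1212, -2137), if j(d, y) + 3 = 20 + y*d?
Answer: -2665860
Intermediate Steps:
j(d, y) = 17 + d*y (j(d, y) = -3 + (20 + y*d) = -3 + (20 + d*y) = 17 + d*y)
-75799 - j(-1212, -2137) = -75799 - (17 - 1212*(-2137)) = -75799 - (17 + 2590044) = -75799 - 1*2590061 = -75799 - 2590061 = -2665860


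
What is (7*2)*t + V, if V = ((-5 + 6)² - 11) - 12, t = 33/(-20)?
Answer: -451/10 ≈ -45.100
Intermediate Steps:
t = -33/20 (t = 33*(-1/20) = -33/20 ≈ -1.6500)
V = -22 (V = (1² - 11) - 12 = (1 - 11) - 12 = -10 - 12 = -22)
(7*2)*t + V = (7*2)*(-33/20) - 22 = 14*(-33/20) - 22 = -231/10 - 22 = -451/10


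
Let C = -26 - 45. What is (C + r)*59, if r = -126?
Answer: -11623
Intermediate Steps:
C = -71
(C + r)*59 = (-71 - 126)*59 = -197*59 = -11623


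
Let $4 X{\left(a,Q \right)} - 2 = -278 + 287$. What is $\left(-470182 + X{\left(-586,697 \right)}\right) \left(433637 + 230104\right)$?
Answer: $- \frac{1248308982297}{4} \approx -3.1208 \cdot 10^{11}$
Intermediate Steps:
$X{\left(a,Q \right)} = \frac{11}{4}$ ($X{\left(a,Q \right)} = \frac{1}{2} + \frac{-278 + 287}{4} = \frac{1}{2} + \frac{1}{4} \cdot 9 = \frac{1}{2} + \frac{9}{4} = \frac{11}{4}$)
$\left(-470182 + X{\left(-586,697 \right)}\right) \left(433637 + 230104\right) = \left(-470182 + \frac{11}{4}\right) \left(433637 + 230104\right) = \left(- \frac{1880717}{4}\right) 663741 = - \frac{1248308982297}{4}$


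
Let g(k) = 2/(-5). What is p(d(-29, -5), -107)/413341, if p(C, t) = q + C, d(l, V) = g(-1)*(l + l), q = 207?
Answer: 1151/2066705 ≈ 0.00055693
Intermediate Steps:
g(k) = -2/5 (g(k) = 2*(-1/5) = -2/5)
d(l, V) = -4*l/5 (d(l, V) = -2*(l + l)/5 = -4*l/5)
p(C, t) = 207 + C
p(d(-29, -5), -107)/413341 = (207 - 4/5*(-29))/413341 = (207 + 116/5)*(1/413341) = (1151/5)*(1/413341) = 1151/2066705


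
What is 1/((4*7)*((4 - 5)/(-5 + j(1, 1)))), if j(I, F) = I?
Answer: ⅐ ≈ 0.14286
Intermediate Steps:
1/((4*7)*((4 - 5)/(-5 + j(1, 1)))) = 1/((4*7)*((4 - 5)/(-5 + 1))) = 1/(28*(-1/(-4))) = 1/(28*(-1*(-¼))) = 1/(28*(¼)) = 1/7 = ⅐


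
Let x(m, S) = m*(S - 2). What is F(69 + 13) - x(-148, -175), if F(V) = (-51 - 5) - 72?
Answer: -26324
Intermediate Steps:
x(m, S) = m*(-2 + S)
F(V) = -128 (F(V) = -56 - 72 = -128)
F(69 + 13) - x(-148, -175) = -128 - (-148)*(-2 - 175) = -128 - (-148)*(-177) = -128 - 1*26196 = -128 - 26196 = -26324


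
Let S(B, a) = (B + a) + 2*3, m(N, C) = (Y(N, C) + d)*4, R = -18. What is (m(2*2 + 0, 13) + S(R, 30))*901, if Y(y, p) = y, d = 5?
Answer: 48654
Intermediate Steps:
m(N, C) = 20 + 4*N (m(N, C) = (N + 5)*4 = (5 + N)*4 = 20 + 4*N)
S(B, a) = 6 + B + a (S(B, a) = (B + a) + 6 = 6 + B + a)
(m(2*2 + 0, 13) + S(R, 30))*901 = ((20 + 4*(2*2 + 0)) + (6 - 18 + 30))*901 = ((20 + 4*(4 + 0)) + 18)*901 = ((20 + 4*4) + 18)*901 = ((20 + 16) + 18)*901 = (36 + 18)*901 = 54*901 = 48654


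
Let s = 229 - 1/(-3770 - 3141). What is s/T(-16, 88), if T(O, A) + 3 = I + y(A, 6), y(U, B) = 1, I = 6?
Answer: 395655/6911 ≈ 57.250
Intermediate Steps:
T(O, A) = 4 (T(O, A) = -3 + (6 + 1) = -3 + 7 = 4)
s = 1582620/6911 (s = 229 - 1/(-6911) = 229 - 1*(-1/6911) = 229 + 1/6911 = 1582620/6911 ≈ 229.00)
s/T(-16, 88) = (1582620/6911)/4 = (1582620/6911)*(¼) = 395655/6911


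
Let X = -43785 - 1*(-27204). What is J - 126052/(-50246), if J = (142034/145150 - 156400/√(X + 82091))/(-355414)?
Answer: 34589396605047/13787807644450 + 7820*√65510/1164158557 ≈ 2.5104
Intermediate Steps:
X = -16581 (X = -43785 + 27204 = -16581)
J = -1511/548812150 + 7820*√65510/1164158557 (J = (142034/145150 - 156400/√(-16581 + 82091))/(-355414) = (142034*(1/145150) - 156400*√65510/65510)*(-1/355414) = (71017/72575 - 15640*√65510/6551)*(-1/355414) = -1511/548812150 + 7820*√65510/1164158557 ≈ 0.0017165)
J - 126052/(-50246) = (-1511/548812150 + 7820*√65510/1164158557) - 126052/(-50246) = (-1511/548812150 + 7820*√65510/1164158557) - 126052*(-1)/50246 = (-1511/548812150 + 7820*√65510/1164158557) - 1*(-63026/25123) = (-1511/548812150 + 7820*√65510/1164158557) + 63026/25123 = 34589396605047/13787807644450 + 7820*√65510/1164158557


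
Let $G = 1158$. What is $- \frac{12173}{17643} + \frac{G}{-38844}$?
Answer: $- \frac{9134789}{12691198} \approx -0.71977$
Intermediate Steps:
$- \frac{12173}{17643} + \frac{G}{-38844} = - \frac{12173}{17643} + \frac{1158}{-38844} = \left(-12173\right) \frac{1}{17643} + 1158 \left(- \frac{1}{38844}\right) = - \frac{12173}{17643} - \frac{193}{6474} = - \frac{9134789}{12691198}$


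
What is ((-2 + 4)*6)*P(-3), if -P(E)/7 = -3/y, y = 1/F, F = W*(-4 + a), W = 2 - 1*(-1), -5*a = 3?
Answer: -17388/5 ≈ -3477.6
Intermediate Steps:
a = -3/5 (a = -1/5*3 = -3/5 ≈ -0.60000)
W = 3 (W = 2 + 1 = 3)
F = -69/5 (F = 3*(-4 - 3/5) = 3*(-23/5) = -69/5 ≈ -13.800)
y = -5/69 (y = 1/(-69/5) = -5/69 ≈ -0.072464)
P(E) = -1449/5 (P(E) = -(-21)/(-5/69) = -(-21)*(-69)/5 = -7*207/5 = -1449/5)
((-2 + 4)*6)*P(-3) = ((-2 + 4)*6)*(-1449/5) = (2*6)*(-1449/5) = 12*(-1449/5) = -17388/5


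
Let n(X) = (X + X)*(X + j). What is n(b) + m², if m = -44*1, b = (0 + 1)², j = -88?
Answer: 1762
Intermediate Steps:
b = 1 (b = 1² = 1)
n(X) = 2*X*(-88 + X) (n(X) = (X + X)*(X - 88) = (2*X)*(-88 + X) = 2*X*(-88 + X))
m = -44
n(b) + m² = 2*1*(-88 + 1) + (-44)² = 2*1*(-87) + 1936 = -174 + 1936 = 1762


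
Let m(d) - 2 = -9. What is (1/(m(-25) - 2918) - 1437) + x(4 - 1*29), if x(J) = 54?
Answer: -4045276/2925 ≈ -1383.0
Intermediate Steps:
m(d) = -7 (m(d) = 2 - 9 = -7)
(1/(m(-25) - 2918) - 1437) + x(4 - 1*29) = (1/(-7 - 2918) - 1437) + 54 = (1/(-2925) - 1437) + 54 = (-1/2925 - 1437) + 54 = -4203226/2925 + 54 = -4045276/2925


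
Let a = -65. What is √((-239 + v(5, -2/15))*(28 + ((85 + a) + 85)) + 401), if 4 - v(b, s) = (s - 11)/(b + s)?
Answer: I*√162799563/73 ≈ 174.78*I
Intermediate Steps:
v(b, s) = 4 - (-11 + s)/(b + s) (v(b, s) = 4 - (s - 11)/(b + s) = 4 - (-11 + s)/(b + s))
√((-239 + v(5, -2/15))*(28 + ((85 + a) + 85)) + 401) = √((-239 + (11 + 3*(-2/15) + 4*5)/(5 - 2/15))*(28 + ((85 - 65) + 85)) + 401) = √((-239 + (11 + 3*(-2*1/15) + 20)/(5 - 2*1/15))*(28 + (20 + 85)) + 401) = √((-239 + (11 + 3*(-2/15) + 20)/(5 - 2/15))*(28 + 105) + 401) = √((-239 + (11 - ⅖ + 20)/(73/15))*133 + 401) = √((-239 + (15/73)*(153/5))*133 + 401) = √((-239 + 459/73)*133 + 401) = √(-16988/73*133 + 401) = √(-2259404/73 + 401) = √(-2230131/73) = I*√162799563/73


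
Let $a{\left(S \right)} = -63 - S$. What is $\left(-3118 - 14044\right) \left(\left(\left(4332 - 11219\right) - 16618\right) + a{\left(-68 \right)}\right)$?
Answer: $403307000$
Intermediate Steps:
$\left(-3118 - 14044\right) \left(\left(\left(4332 - 11219\right) - 16618\right) + a{\left(-68 \right)}\right) = \left(-3118 - 14044\right) \left(\left(\left(4332 - 11219\right) - 16618\right) - -5\right) = - 17162 \left(\left(-6887 - 16618\right) + \left(-63 + 68\right)\right) = - 17162 \left(-23505 + 5\right) = \left(-17162\right) \left(-23500\right) = 403307000$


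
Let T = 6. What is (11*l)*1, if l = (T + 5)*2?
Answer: 242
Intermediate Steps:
l = 22 (l = (6 + 5)*2 = 11*2 = 22)
(11*l)*1 = (11*22)*1 = 242*1 = 242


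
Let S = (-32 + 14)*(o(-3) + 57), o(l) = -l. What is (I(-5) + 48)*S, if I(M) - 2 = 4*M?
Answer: -32400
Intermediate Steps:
S = -1080 (S = (-32 + 14)*(-1*(-3) + 57) = -18*(3 + 57) = -18*60 = -1080)
I(M) = 2 + 4*M
(I(-5) + 48)*S = ((2 + 4*(-5)) + 48)*(-1080) = ((2 - 20) + 48)*(-1080) = (-18 + 48)*(-1080) = 30*(-1080) = -32400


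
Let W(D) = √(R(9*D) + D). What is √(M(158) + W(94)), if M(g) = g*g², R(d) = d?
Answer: √(3944312 + 2*√235) ≈ 1986.0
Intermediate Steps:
M(g) = g³
W(D) = √10*√D (W(D) = √(9*D + D) = √(10*D) = √10*√D)
√(M(158) + W(94)) = √(158³ + √10*√94) = √(3944312 + 2*√235)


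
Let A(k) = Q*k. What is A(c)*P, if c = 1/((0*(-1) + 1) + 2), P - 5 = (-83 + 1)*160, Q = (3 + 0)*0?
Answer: 0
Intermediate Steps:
Q = 0 (Q = 3*0 = 0)
P = -13115 (P = 5 + (-83 + 1)*160 = 5 - 82*160 = 5 - 13120 = -13115)
c = 1/3 (c = 1/((0 + 1) + 2) = 1/(1 + 2) = 1/3 ≈ 0.33333)
A(k) = 0 (A(k) = 0*k = 0)
A(c)*P = 0*(-13115) = 0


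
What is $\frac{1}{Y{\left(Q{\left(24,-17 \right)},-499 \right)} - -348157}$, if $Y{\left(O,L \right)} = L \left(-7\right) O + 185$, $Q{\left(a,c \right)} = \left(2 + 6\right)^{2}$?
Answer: $\frac{1}{571894} \approx 1.7486 \cdot 10^{-6}$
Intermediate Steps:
$Q{\left(a,c \right)} = 64$ ($Q{\left(a,c \right)} = 8^{2} = 64$)
$Y{\left(O,L \right)} = 185 - 7 L O$ ($Y{\left(O,L \right)} = - 7 L O + 185 = 185 - 7 L O$)
$\frac{1}{Y{\left(Q{\left(24,-17 \right)},-499 \right)} - -348157} = \frac{1}{\left(185 - \left(-3493\right) 64\right) - -348157} = \frac{1}{\left(185 + 223552\right) + 348157} = \frac{1}{223737 + 348157} = \frac{1}{571894}$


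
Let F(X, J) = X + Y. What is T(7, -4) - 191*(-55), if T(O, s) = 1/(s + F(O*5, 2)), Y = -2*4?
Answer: 241616/23 ≈ 10505.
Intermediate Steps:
Y = -8
F(X, J) = -8 + X (F(X, J) = X - 8 = -8 + X)
T(O, s) = 1/(-8 + s + 5*O) (T(O, s) = 1/(s + (-8 + O*5)) = 1/(s + (-8 + 5*O)) = 1/(-8 + s + 5*O))
T(7, -4) - 191*(-55) = 1/(-8 - 4 + 5*7) - 191*(-55) = 1/(-8 - 4 + 35) + 10505 = 1/23 + 10505 = 241616/23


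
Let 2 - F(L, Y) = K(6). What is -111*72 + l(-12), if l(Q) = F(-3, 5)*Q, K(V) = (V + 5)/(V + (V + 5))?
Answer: -136140/17 ≈ -8008.2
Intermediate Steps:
K(V) = (5 + V)/(5 + 2*V) (K(V) = (5 + V)/(V + (5 + V)) = (5 + V)/(5 + 2*V))
F(L, Y) = 23/17 (F(L, Y) = 2 - (5 + 6)/(5 + 2*6) = 2 - 11/(5 + 12) = 2 - 11/17 = 23/17)
l(Q) = 23*Q/17
-111*72 + l(-12) = -111*72 + (23/17)*(-12) = -7992 - 276/17 = -136140/17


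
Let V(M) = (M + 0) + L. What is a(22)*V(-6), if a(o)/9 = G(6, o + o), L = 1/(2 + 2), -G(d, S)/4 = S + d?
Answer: 10350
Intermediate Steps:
G(d, S) = -4*S - 4*d (G(d, S) = -4*(S + d) = -4*S - 4*d)
L = ¼ (L = 1/4 = ¼ ≈ 0.25000)
a(o) = -216 - 72*o (a(o) = 9*(-4*(o + o) - 4*6) = 9*(-8*o - 24) = 9*(-24 - 8*o) = -216 - 72*o)
V(M) = ¼ + M (V(M) = (M + 0) + ¼ = M + ¼ = ¼ + M)
a(22)*V(-6) = (-216 - 72*22)*(¼ - 6) = (-216 - 1584)*(-23/4) = -1800*(-23/4) = 10350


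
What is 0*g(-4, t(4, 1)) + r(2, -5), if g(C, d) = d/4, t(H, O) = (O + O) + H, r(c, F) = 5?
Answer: 5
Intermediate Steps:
t(H, O) = H + 2*O (t(H, O) = 2*O + H = H + 2*O)
g(C, d) = d/4 (g(C, d) = d*(1/4) = d/4)
0*g(-4, t(4, 1)) + r(2, -5) = 0*((4 + 2*1)/4) + 5 = 0*((4 + 2)/4) + 5 = 0*((1/4)*6) + 5 = 0*(3/2) + 5 = 0 + 5 = 5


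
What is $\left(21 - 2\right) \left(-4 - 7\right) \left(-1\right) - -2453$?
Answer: $2662$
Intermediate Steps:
$\left(21 - 2\right) \left(-4 - 7\right) \left(-1\right) - -2453 = 19 \left(\left(-11\right) \left(-1\right)\right) + 2453 = 19 \cdot 11 + 2453 = 209 + 2453 = 2662$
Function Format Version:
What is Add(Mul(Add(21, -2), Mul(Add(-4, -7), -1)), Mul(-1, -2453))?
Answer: 2662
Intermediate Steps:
Add(Mul(Add(21, -2), Mul(Add(-4, -7), -1)), Mul(-1, -2453)) = Add(Mul(19, Mul(-11, -1)), 2453) = Add(Mul(19, 11), 2453) = Add(209, 2453) = 2662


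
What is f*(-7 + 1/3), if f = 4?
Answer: -80/3 ≈ -26.667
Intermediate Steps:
f*(-7 + 1/3) = 4*(-7 + 1/3) = 4*(-7 + ⅓) = 4*(-20/3) = -80/3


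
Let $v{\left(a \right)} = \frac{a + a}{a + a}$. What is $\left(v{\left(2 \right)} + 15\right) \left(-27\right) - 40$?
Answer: $-472$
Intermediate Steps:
$v{\left(a \right)} = 1$ ($v{\left(a \right)} = \frac{2 a}{2 a} = 2 a \frac{1}{2 a} = 1$)
$\left(v{\left(2 \right)} + 15\right) \left(-27\right) - 40 = \left(1 + 15\right) \left(-27\right) - 40 = 16 \left(-27\right) - 40 = -432 - 40 = -472$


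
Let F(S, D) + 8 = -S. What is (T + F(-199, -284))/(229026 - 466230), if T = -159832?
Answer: 159641/237204 ≈ 0.67301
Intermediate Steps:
F(S, D) = -8 - S
(T + F(-199, -284))/(229026 - 466230) = (-159832 + (-8 - 1*(-199)))/(229026 - 466230) = (-159832 + (-8 + 199))/(-237204) = (-159832 + 191)*(-1/237204) = -159641*(-1/237204) = 159641/237204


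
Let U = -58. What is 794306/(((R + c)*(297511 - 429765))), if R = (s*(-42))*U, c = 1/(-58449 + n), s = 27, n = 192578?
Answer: -53269734737/583367936312803 ≈ -9.1314e-5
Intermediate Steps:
c = 1/134129 (c = 1/(-58449 + 192578) = 1/134129 ≈ 7.4555e-6)
R = 65772 (R = (27*(-42))*(-58) = -1134*(-58) = 65772)
794306/(((R + c)*(297511 - 429765))) = 794306/(((65772 + 1/134129)*(297511 - 429765))) = 794306/(((8821932589/134129)*(-132254))) = 794306/(-1166735872625606/134129) = 794306*(-134129/1166735872625606) = -53269734737/583367936312803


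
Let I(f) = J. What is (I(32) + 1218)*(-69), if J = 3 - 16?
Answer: -83145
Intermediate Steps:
J = -13
I(f) = -13
(I(32) + 1218)*(-69) = (-13 + 1218)*(-69) = 1205*(-69) = -83145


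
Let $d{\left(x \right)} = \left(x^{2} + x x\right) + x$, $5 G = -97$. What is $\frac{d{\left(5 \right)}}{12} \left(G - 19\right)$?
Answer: $-176$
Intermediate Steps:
$G = - \frac{97}{5}$ ($G = \frac{1}{5} \left(-97\right) = - \frac{97}{5} \approx -19.4$)
$d{\left(x \right)} = x + 2 x^{2}$ ($d{\left(x \right)} = \left(x^{2} + x^{2}\right) + x = 2 x^{2} + x = x + 2 x^{2}$)
$\frac{d{\left(5 \right)}}{12} \left(G - 19\right) = \frac{5 \left(1 + 2 \cdot 5\right)}{12} \left(- \frac{97}{5} - 19\right) = 5 \left(1 + 10\right) \frac{1}{12} \left(- \frac{192}{5}\right) = 5 \cdot 11 \cdot \frac{1}{12} \left(- \frac{192}{5}\right) = 55 \cdot \frac{1}{12} \left(- \frac{192}{5}\right) = \frac{55}{12} \left(- \frac{192}{5}\right) = -176$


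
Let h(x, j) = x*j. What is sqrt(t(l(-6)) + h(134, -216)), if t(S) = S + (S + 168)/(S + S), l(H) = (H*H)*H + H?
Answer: 5*I*sqrt(6388494)/74 ≈ 170.78*I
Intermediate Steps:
h(x, j) = j*x
l(H) = H + H**3 (l(H) = H**2*H + H = H**3 + H = H + H**3)
t(S) = S + (168 + S)/(2*S) (t(S) = S + (168 + S)/((2*S)) = S + (168 + S)*(1/(2*S)) = S + (168 + S)/(2*S))
sqrt(t(l(-6)) + h(134, -216)) = sqrt((1/2 + (-6 + (-6)**3) + 84/(-6 + (-6)**3)) - 216*134) = sqrt((1/2 + (-6 - 216) + 84/(-6 - 216)) - 28944) = sqrt((1/2 - 222 + 84/(-222)) - 28944) = sqrt((1/2 - 222 + 84*(-1/222)) - 28944) = sqrt((1/2 - 222 - 14/37) - 28944) = sqrt(-16419/74 - 28944) = sqrt(-2158275/74) = 5*I*sqrt(6388494)/74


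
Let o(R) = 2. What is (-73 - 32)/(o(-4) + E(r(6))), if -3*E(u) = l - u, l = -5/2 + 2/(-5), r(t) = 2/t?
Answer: -9450/277 ≈ -34.116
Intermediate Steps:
l = -29/10 (l = -5*½ + 2*(-⅕) = -5/2 - ⅖ = -29/10 ≈ -2.9000)
E(u) = 29/30 + u/3 (E(u) = -(-29/10 - u)/3 = 29/30 + u/3)
(-73 - 32)/(o(-4) + E(r(6))) = (-73 - 32)/(2 + (29/30 + (2/6)/3)) = -105/(2 + (29/30 + (2*(⅙))/3)) = -105/(2 + (29/30 + (⅓)*(⅓))) = -105/(2 + (29/30 + ⅑)) = -105/(2 + 97/90) = -105/277/90 = -105*90/277 = -9450/277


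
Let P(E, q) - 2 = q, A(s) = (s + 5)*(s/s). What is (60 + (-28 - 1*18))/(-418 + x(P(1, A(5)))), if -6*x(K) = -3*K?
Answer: -7/206 ≈ -0.033981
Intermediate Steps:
A(s) = 5 + s (A(s) = (5 + s)*1 = 5 + s)
P(E, q) = 2 + q
x(K) = K/2 (x(K) = -(-1)*K/2 = K/2)
(60 + (-28 - 1*18))/(-418 + x(P(1, A(5)))) = (60 + (-28 - 1*18))/(-418 + (2 + (5 + 5))/2) = (60 + (-28 - 18))/(-418 + (2 + 10)/2) = (60 - 46)/(-418 + (1/2)*12) = 14/(-418 + 6) = 14/(-412) = 14*(-1/412) = -7/206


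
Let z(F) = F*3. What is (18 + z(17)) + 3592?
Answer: 3661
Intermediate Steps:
z(F) = 3*F
(18 + z(17)) + 3592 = (18 + 3*17) + 3592 = (18 + 51) + 3592 = 69 + 3592 = 3661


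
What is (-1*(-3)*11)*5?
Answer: 165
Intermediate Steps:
(-1*(-3)*11)*5 = (3*11)*5 = 33*5 = 165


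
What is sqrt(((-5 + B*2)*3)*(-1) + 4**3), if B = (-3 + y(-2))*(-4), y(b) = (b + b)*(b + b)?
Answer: sqrt(391) ≈ 19.774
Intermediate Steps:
y(b) = 4*b**2 (y(b) = (2*b)*(2*b) = 4*b**2)
B = -52 (B = (-3 + 4*(-2)**2)*(-4) = (-3 + 4*4)*(-4) = (-3 + 16)*(-4) = 13*(-4) = -52)
sqrt(((-5 + B*2)*3)*(-1) + 4**3) = sqrt(((-5 - 52*2)*3)*(-1) + 4**3) = sqrt(((-5 - 104)*3)*(-1) + 64) = sqrt(-109*3*(-1) + 64) = sqrt(-327*(-1) + 64) = sqrt(327 + 64) = sqrt(391)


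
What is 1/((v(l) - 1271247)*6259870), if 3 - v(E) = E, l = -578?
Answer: -1/7954203973420 ≈ -1.2572e-13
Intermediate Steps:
v(E) = 3 - E
1/((v(l) - 1271247)*6259870) = 1/(((3 - 1*(-578)) - 1271247)*6259870) = (1/6259870)/((3 + 578) - 1271247) = (1/6259870)/(581 - 1271247) = (1/6259870)/(-1270666) = -1/1270666*1/6259870 = -1/7954203973420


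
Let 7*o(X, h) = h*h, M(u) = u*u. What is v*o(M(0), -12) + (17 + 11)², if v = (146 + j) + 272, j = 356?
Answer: 116944/7 ≈ 16706.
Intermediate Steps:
M(u) = u²
o(X, h) = h²/7 (o(X, h) = (h*h)/7 = h²/7)
v = 774 (v = (146 + 356) + 272 = 502 + 272 = 774)
v*o(M(0), -12) + (17 + 11)² = 774*((⅐)*(-12)²) + (17 + 11)² = 774*((⅐)*144) + 28² = 774*(144/7) + 784 = 111456/7 + 784 = 116944/7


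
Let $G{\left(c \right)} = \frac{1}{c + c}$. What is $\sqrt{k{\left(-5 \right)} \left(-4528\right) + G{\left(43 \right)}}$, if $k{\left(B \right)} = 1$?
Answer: $\frac{i \sqrt{33489002}}{86} \approx 67.29 i$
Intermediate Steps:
$G{\left(c \right)} = \frac{1}{2 c}$
$\sqrt{k{\left(-5 \right)} \left(-4528\right) + G{\left(43 \right)}} = \sqrt{1 \left(-4528\right) + \frac{1}{2 \cdot 43}} = \sqrt{-4528 + \frac{1}{2} \cdot \frac{1}{43}} = \sqrt{-4528 + \frac{1}{86}} = \sqrt{- \frac{389407}{86}} = \frac{i \sqrt{33489002}}{86}$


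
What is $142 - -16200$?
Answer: $16342$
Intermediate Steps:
$142 - -16200 = 142 + 16200 = 16342$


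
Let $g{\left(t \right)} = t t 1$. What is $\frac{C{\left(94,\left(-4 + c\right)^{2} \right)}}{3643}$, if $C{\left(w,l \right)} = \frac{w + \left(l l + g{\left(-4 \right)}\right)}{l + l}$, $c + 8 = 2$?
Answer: $\frac{1011}{72860} \approx 0.013876$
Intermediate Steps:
$c = -6$ ($c = -8 + 2 = -6$)
$g{\left(t \right)} = t^{2}$ ($g{\left(t \right)} = t^{2} \cdot 1 = t^{2}$)
$C{\left(w,l \right)} = \frac{16 + w + l^{2}}{2 l}$ ($C{\left(w,l \right)} = \frac{w + \left(l l + \left(-4\right)^{2}\right)}{l + l} = \frac{w + \left(l^{2} + 16\right)}{2 l} = \left(w + \left(16 + l^{2}\right)\right) \frac{1}{2 l} = \left(16 + w + l^{2}\right) \frac{1}{2 l} = \frac{16 + w + l^{2}}{2 l}$)
$\frac{C{\left(94,\left(-4 + c\right)^{2} \right)}}{3643} = \frac{\frac{1}{2} \frac{1}{\left(-4 - 6\right)^{2}} \left(16 + 94 + \left(\left(-4 - 6\right)^{2}\right)^{2}\right)}{3643} = \frac{16 + 94 + \left(\left(-10\right)^{2}\right)^{2}}{2 \left(-10\right)^{2}} \cdot \frac{1}{3643} = \frac{16 + 94 + 100^{2}}{2 \cdot 100} \cdot \frac{1}{3643} = \frac{1}{2} \cdot \frac{1}{100} \left(16 + 94 + 10000\right) \frac{1}{3643} = \frac{1}{2} \cdot \frac{1}{100} \cdot 10110 \cdot \frac{1}{3643} = \frac{1011}{20} \cdot \frac{1}{3643} = \frac{1011}{72860}$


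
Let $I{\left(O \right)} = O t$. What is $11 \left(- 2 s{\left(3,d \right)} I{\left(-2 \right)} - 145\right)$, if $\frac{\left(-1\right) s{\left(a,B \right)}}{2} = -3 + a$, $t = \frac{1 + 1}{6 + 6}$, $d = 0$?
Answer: $-1595$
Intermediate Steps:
$t = \frac{1}{6}$ ($t = \frac{2}{12} = 2 \cdot \frac{1}{12} = \frac{1}{6} \approx 0.16667$)
$s{\left(a,B \right)} = 6 - 2 a$ ($s{\left(a,B \right)} = - 2 \left(-3 + a\right) = 6 - 2 a$)
$I{\left(O \right)} = \frac{O}{6}$ ($I{\left(O \right)} = O \frac{1}{6} = \frac{O}{6}$)
$11 \left(- 2 s{\left(3,d \right)} I{\left(-2 \right)} - 145\right) = 11 \left(- 2 \left(6 - 6\right) \frac{1}{6} \left(-2\right) - 145\right) = 11 \left(- 2 \left(6 - 6\right) \left(- \frac{1}{3}\right) - 145\right) = 11 \left(\left(-2\right) 0 \left(- \frac{1}{3}\right) - 145\right) = 11 \left(0 \left(- \frac{1}{3}\right) - 145\right) = 11 \left(0 - 145\right) = 11 \left(-145\right) = -1595$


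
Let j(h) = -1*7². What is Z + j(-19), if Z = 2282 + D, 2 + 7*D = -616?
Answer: 15013/7 ≈ 2144.7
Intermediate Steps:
D = -618/7 (D = -2/7 + (⅐)*(-616) = -2/7 - 88 = -618/7 ≈ -88.286)
Z = 15356/7 (Z = 2282 - 618/7 = 15356/7 ≈ 2193.7)
j(h) = -49 (j(h) = -1*49 = -49)
Z + j(-19) = 15356/7 - 49 = 15013/7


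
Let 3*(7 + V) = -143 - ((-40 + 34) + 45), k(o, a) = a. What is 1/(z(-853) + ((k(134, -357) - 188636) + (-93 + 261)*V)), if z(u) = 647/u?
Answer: -853/170908580 ≈ -4.9910e-6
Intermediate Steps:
V = -203/3 (V = -7 + (-143 - ((-40 + 34) + 45))/3 = -7 + (-143 - (-6 + 45))/3 = -7 + (-143 - 1*39)/3 = -7 + (-143 - 39)/3 = -7 + (⅓)*(-182) = -7 - 182/3 = -203/3 ≈ -67.667)
1/(z(-853) + ((k(134, -357) - 188636) + (-93 + 261)*V)) = 1/(647/(-853) + ((-357 - 188636) + (-93 + 261)*(-203/3))) = 1/(647*(-1/853) + (-188993 + 168*(-203/3))) = 1/(-647/853 + (-188993 - 11368)) = 1/(-647/853 - 200361) = 1/(-170908580/853) = -853/170908580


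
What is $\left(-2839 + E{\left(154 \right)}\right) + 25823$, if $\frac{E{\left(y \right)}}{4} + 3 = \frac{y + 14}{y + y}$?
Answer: $\frac{252716}{11} \approx 22974.0$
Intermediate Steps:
$E{\left(y \right)} = -12 + \frac{2 \left(14 + y\right)}{y}$ ($E{\left(y \right)} = -12 + 4 \frac{y + 14}{y + y} = -12 + 4 \frac{14 + y}{2 y} = -12 + \frac{2 \left(14 + y\right)}{y}$)
$\left(-2839 + E{\left(154 \right)}\right) + 25823 = \left(-2839 - \left(10 - \frac{28}{154}\right)\right) + 25823 = \left(-2839 + \left(-10 + 28 \cdot \frac{1}{154}\right)\right) + 25823 = \left(-2839 + \left(-10 + \frac{2}{11}\right)\right) + 25823 = \left(-2839 - \frac{108}{11}\right) + 25823 = - \frac{31337}{11} + 25823 = \frac{252716}{11}$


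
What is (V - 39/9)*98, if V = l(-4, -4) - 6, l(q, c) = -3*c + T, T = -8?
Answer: -1862/3 ≈ -620.67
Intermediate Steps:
l(q, c) = -8 - 3*c (l(q, c) = -3*c - 8 = -8 - 3*c)
V = -2 (V = (-8 - 3*(-4)) - 6 = (-8 + 12) - 6 = 4 - 6 = -2)
(V - 39/9)*98 = (-2 - 39/9)*98 = (-2 - 39*1/9)*98 = (-2 - 13/3)*98 = -19/3*98 = -1862/3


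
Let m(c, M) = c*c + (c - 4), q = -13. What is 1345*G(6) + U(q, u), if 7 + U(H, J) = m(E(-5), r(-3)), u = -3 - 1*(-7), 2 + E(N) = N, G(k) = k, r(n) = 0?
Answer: 8101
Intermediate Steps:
E(N) = -2 + N
u = 4 (u = -3 + 7 = 4)
m(c, M) = -4 + c + c**2 (m(c, M) = c**2 + (-4 + c) = -4 + c + c**2)
U(H, J) = 31 (U(H, J) = -7 + (-4 + (-2 - 5) + (-2 - 5)**2) = -7 + (-4 - 7 + (-7)**2) = -7 + (-4 - 7 + 49) = -7 + 38 = 31)
1345*G(6) + U(q, u) = 1345*6 + 31 = 8070 + 31 = 8101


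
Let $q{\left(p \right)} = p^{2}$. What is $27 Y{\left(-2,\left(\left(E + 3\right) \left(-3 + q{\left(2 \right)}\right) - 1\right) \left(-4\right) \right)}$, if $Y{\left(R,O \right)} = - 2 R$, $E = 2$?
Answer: $108$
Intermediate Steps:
$27 Y{\left(-2,\left(\left(E + 3\right) \left(-3 + q{\left(2 \right)}\right) - 1\right) \left(-4\right) \right)} = 27 \left(\left(-2\right) \left(-2\right)\right) = 27 \cdot 4 = 108$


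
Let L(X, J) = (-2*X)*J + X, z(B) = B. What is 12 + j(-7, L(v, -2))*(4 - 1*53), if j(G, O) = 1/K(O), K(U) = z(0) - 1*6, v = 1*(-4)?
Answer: 121/6 ≈ 20.167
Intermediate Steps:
v = -4
K(U) = -6 (K(U) = 0 - 1*6 = 0 - 6 = -6)
L(X, J) = X - 2*J*X (L(X, J) = -2*J*X + X = X - 2*J*X)
j(G, O) = -⅙ (j(G, O) = 1/(-6) = -⅙)
12 + j(-7, L(v, -2))*(4 - 1*53) = 12 - (4 - 1*53)/6 = 12 - (4 - 53)/6 = 12 - ⅙*(-49) = 12 + 49/6 = 121/6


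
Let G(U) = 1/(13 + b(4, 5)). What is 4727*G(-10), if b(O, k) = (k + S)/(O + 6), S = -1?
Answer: 23635/67 ≈ 352.76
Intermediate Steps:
b(O, k) = (-1 + k)/(6 + O) (b(O, k) = (k - 1)/(O + 6) = (-1 + k)/(6 + O))
G(U) = 5/67 (G(U) = 1/(13 + (-1 + 5)/(6 + 4)) = 1/(13 + 4/10) = 1/(13 + (⅒)*4) = 1/(13 + ⅖) = 1/(67/5) = 5/67)
4727*G(-10) = 4727*(5/67) = 23635/67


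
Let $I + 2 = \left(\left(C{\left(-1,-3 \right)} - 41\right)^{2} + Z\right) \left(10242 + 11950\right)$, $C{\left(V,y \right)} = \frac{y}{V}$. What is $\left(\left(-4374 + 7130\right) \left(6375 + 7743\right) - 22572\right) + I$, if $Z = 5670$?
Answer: $196760522$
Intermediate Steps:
$I = 157873886$ ($I = -2 + \left(\left(- \frac{3}{-1} - 41\right)^{2} + 5670\right) \left(10242 + 11950\right) = -2 + \left(\left(\left(-3\right) \left(-1\right) - 41\right)^{2} + 5670\right) 22192 = -2 + \left(\left(3 - 41\right)^{2} + 5670\right) 22192 = -2 + \left(\left(-38\right)^{2} + 5670\right) 22192 = -2 + \left(1444 + 5670\right) 22192 = -2 + 7114 \cdot 22192 = -2 + 157873888 = 157873886$)
$\left(\left(-4374 + 7130\right) \left(6375 + 7743\right) - 22572\right) + I = \left(\left(-4374 + 7130\right) \left(6375 + 7743\right) - 22572\right) + 157873886 = \left(2756 \cdot 14118 - 22572\right) + 157873886 = \left(38909208 - 22572\right) + 157873886 = 38886636 + 157873886 = 196760522$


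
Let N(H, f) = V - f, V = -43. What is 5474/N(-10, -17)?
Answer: -2737/13 ≈ -210.54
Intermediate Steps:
N(H, f) = -43 - f
5474/N(-10, -17) = 5474/(-43 - 1*(-17)) = 5474/(-43 + 17) = 5474/(-26) = 5474*(-1/26) = -2737/13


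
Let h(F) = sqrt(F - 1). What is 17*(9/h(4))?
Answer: 51*sqrt(3) ≈ 88.335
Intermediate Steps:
h(F) = sqrt(-1 + F)
17*(9/h(4)) = 17*(9/(sqrt(-1 + 4))) = 17*(9/(sqrt(3))) = 17*(9*(sqrt(3)/3)) = 17*(3*sqrt(3)) = 51*sqrt(3)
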